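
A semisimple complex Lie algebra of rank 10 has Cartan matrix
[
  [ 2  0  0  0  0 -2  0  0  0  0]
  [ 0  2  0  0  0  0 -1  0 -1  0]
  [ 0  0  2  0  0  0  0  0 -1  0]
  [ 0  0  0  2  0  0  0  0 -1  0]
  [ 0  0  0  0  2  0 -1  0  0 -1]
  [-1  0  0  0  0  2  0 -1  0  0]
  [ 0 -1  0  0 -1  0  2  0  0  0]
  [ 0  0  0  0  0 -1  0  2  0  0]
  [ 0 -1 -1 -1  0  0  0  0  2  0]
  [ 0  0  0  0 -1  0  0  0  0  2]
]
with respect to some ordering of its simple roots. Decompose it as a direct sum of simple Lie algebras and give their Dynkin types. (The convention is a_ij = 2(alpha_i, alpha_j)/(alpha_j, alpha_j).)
The diagram associated to this matrix has two connected components: the simple roots {alpha_1, alpha_6, alpha_8} form a chain of 3 nodes with a double edge at one end; the terminal node there is the unique long simple root (C_3), and {alpha_2, alpha_3, alpha_4, alpha_5, alpha_7, alpha_9, alpha_10} form a chain of 5 nodes with a fork of two nodes at one end (D_7). A semisimple Lie algebra decomposes uniquely as the direct sum of simple ideals, one per connected component of its Dynkin diagram, so g ≅ C_3 ⊕ D_7 (dimension 21 + 91 = 112).

C3 + D7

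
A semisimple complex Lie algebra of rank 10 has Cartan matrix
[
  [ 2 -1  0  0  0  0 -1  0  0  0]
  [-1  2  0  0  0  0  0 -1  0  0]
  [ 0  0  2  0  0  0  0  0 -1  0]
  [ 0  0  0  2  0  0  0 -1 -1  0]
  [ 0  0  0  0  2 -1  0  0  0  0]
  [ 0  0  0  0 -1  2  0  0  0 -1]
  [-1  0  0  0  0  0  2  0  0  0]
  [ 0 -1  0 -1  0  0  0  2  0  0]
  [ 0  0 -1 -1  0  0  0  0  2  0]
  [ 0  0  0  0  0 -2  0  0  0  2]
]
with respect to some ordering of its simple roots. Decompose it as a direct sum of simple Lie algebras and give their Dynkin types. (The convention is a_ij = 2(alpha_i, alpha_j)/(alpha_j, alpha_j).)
The diagram associated to this matrix has two connected components: the simple roots {alpha_1, alpha_2, alpha_3, alpha_4, alpha_7, alpha_8, alpha_9} form a chain of 7 nodes with single edges (A_7), and {alpha_5, alpha_6, alpha_10} form a chain of 3 nodes with a double edge at one end; the terminal node there is the unique long simple root (C_3). A semisimple Lie algebra decomposes uniquely as the direct sum of simple ideals, one per connected component of its Dynkin diagram, so g ≅ A_7 ⊕ C_3 (dimension 63 + 21 = 84).

A_7 (sl(8)) ⊕ C_3 (sp(6))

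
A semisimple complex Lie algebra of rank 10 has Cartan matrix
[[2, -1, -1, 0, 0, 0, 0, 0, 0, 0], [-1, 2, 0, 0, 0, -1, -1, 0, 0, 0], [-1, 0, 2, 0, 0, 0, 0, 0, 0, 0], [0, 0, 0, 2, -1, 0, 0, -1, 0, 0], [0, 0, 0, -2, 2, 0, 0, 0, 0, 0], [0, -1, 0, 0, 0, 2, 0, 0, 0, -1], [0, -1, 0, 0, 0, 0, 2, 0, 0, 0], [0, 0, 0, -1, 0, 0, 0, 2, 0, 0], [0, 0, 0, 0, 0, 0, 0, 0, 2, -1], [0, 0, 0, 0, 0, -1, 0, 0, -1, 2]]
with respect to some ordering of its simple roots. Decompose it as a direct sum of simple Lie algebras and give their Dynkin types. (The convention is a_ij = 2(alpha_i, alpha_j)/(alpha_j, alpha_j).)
C_3 ⊕ E_7

The diagram associated to this matrix has two connected components: the simple roots {alpha_4, alpha_5, alpha_8} form a chain of 3 nodes with a double edge at one end; the terminal node there is the unique long simple root (C_3), and {alpha_1, alpha_2, alpha_3, alpha_6, alpha_7, alpha_9, alpha_10} form a chain of 6 nodes with one extra node attached to the third node from one end (E_7). A semisimple Lie algebra decomposes uniquely as the direct sum of simple ideals, one per connected component of its Dynkin diagram, so g ≅ C_3 ⊕ E_7 (dimension 21 + 133 = 154).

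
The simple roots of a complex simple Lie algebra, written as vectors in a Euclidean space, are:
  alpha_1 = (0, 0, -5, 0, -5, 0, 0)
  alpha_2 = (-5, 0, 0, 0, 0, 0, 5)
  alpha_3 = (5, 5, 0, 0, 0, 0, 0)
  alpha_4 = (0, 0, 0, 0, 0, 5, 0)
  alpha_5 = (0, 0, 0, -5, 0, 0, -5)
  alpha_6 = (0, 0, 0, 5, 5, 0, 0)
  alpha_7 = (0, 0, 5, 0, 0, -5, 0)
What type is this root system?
Compute the Cartan integers a_ij = 2(alpha_i, alpha_j)/(alpha_j, alpha_j); the resulting 7x7 Cartan matrix is
[[2, 0, 0, 0, 0, -1, -1], [0, 2, -1, 0, -1, 0, 0], [0, -1, 2, 0, 0, 0, 0], [0, 0, 0, 2, 0, 0, -1], [0, -1, 0, 0, 2, -1, 0], [-1, 0, 0, 0, -1, 2, 0], [-1, 0, 0, -2, 0, 0, 2]].
The roots have two lengths (squared-length ratio 2:1); the short ones are alpha_{4}. The associated Dynkin diagram is a chain of 7 nodes with a double edge at one end; the terminal node there is the unique short simple root (B_7), so the type is B_7 (the algebra so(15)).

type B_7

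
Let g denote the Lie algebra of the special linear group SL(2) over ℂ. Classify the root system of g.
This is sl(2), which has dimension 2^2 - 1 = 3 and rank 2 - 1 = 1 (a Cartan subalgebra is the diagonal traceless matrices). In the classification of classical Lie algebras, the special linear algebra sl(n+1) has type A_n; here n = 1, so the Dynkin diagram is a chain of 1 nodes with single edges (A_1). Hence the type is A_1.

type A_1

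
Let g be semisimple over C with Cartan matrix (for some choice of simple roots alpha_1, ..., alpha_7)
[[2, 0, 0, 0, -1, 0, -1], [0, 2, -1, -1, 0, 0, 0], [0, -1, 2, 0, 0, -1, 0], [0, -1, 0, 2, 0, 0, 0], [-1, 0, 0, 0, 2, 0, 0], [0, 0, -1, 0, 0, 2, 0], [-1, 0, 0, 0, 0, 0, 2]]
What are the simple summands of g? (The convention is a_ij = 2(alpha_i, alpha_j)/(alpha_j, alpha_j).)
The diagram associated to this matrix has two connected components: the simple roots {alpha_1, alpha_5, alpha_7} form a chain of 3 nodes with single edges (A_3), and {alpha_2, alpha_3, alpha_4, alpha_6} form a chain of 4 nodes with single edges (A_4). A semisimple Lie algebra decomposes uniquely as the direct sum of simple ideals, one per connected component of its Dynkin diagram, so g ≅ A_3 ⊕ A_4 (dimension 15 + 24 = 39).

A3 ⊕ A4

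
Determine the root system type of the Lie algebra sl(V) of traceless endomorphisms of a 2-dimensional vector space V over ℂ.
This is sl(2), which has dimension 2^2 - 1 = 3 and rank 2 - 1 = 1 (a Cartan subalgebra is the diagonal traceless matrices). In the classification of classical Lie algebras, the special linear algebra sl(n+1) has type A_n; here n = 1, so the Dynkin diagram is a chain of 1 nodes with single edges (A_1). Hence the type is A_1.

A_1 (sl(2))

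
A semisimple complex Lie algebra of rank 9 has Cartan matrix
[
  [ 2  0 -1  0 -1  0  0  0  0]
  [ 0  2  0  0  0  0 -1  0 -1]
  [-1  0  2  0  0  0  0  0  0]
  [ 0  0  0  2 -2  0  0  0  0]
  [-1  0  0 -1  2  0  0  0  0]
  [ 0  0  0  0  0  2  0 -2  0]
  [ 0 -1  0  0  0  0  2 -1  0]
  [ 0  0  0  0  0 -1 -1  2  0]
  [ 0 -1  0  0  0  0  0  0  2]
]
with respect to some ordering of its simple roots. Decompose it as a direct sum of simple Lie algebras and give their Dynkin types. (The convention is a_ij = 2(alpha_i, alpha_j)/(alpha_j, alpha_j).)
The diagram associated to this matrix has two connected components: the simple roots {alpha_1, alpha_3, alpha_4, alpha_5} form a chain of 4 nodes with a double edge at one end; the terminal node there is the unique long simple root (C_4), and {alpha_2, alpha_6, alpha_7, alpha_8, alpha_9} form a chain of 5 nodes with a double edge at one end; the terminal node there is the unique long simple root (C_5). A semisimple Lie algebra decomposes uniquely as the direct sum of simple ideals, one per connected component of its Dynkin diagram, so g ≅ C_4 ⊕ C_5 (dimension 36 + 55 = 91).

C_4 (sp(8)) ⊕ C_5 (sp(10))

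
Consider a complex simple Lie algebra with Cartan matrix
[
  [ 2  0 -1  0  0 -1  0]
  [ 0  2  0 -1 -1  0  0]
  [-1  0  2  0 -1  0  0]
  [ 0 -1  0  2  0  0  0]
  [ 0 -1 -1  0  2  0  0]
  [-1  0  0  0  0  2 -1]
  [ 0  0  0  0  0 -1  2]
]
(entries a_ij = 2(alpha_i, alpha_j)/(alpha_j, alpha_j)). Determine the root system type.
The matrix has rank 7 with 2's on the diagonal. Reading the off-diagonal entries as Dynkin edges (a single edge where a_ij = a_ji = -1; a double or triple edge where a_ij * a_ji = 2 or 3), the diagram is a chain of 7 nodes with single edges (A_7). One simple-root ordering that puts it in standard form is (alpha_7, alpha_6, alpha_1, alpha_3, alpha_5, alpha_2, alpha_4). So the algebra is type A_7, i.e. sl(8).

A7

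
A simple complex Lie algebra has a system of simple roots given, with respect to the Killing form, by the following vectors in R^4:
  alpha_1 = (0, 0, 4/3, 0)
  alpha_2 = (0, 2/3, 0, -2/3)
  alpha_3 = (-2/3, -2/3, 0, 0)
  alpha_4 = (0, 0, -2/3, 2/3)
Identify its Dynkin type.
Compute the Cartan integers a_ij = 2(alpha_i, alpha_j)/(alpha_j, alpha_j); the resulting 4x4 Cartan matrix is
[[2, 0, 0, -2], [0, 2, -1, -1], [0, -1, 2, 0], [-1, -1, 0, 2]].
The roots have two lengths (squared-length ratio 2:1); the short ones are alpha_{2,3,4}. The associated Dynkin diagram is a chain of 4 nodes with a double edge at one end; the terminal node there is the unique long simple root (C_4), so the type is C_4 (the algebra sp(8)).

type C_4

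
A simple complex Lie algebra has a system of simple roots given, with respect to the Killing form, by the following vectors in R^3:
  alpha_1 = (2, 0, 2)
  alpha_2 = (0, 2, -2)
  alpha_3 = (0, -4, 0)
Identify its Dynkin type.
type C_3

Compute the Cartan integers a_ij = 2(alpha_i, alpha_j)/(alpha_j, alpha_j); the resulting 3x3 Cartan matrix is
[[2, -1, 0], [-1, 2, -1], [0, -2, 2]].
The roots have two lengths (squared-length ratio 2:1); the short ones are alpha_{1,2}. The associated Dynkin diagram is a chain of 3 nodes with a double edge at one end; the terminal node there is the unique long simple root (C_3), so the type is C_3 (the algebra sp(6)).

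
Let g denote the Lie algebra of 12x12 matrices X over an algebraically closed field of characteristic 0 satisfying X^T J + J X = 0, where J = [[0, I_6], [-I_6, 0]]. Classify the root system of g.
C6

This is sp(12), which has dimension 12(12+1)/2 = 78 and rank 12/2 = 6. In the classification of classical Lie algebras, the symplectic algebra sp(2n) has type C_n; here n = 6, so the Dynkin diagram is a chain of 6 nodes with a double edge at one end; the terminal node there is the unique long simple root (C_6). Hence the type is C_6.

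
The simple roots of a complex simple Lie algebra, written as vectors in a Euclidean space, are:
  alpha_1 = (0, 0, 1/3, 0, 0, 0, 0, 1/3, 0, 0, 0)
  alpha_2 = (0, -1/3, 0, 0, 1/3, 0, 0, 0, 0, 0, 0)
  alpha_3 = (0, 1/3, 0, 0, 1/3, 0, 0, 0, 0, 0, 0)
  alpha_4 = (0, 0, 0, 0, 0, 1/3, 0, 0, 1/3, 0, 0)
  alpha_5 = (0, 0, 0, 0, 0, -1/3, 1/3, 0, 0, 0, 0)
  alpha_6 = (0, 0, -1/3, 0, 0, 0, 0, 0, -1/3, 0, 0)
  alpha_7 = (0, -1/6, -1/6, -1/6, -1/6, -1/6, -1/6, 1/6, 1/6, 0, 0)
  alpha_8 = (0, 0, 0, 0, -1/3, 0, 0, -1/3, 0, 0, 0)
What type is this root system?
Compute the Cartan integers a_ij = 2(alpha_i, alpha_j)/(alpha_j, alpha_j); the resulting 8x8 Cartan matrix is
[[2, 0, 0, 0, 0, -1, 0, -1], [0, 2, 0, 0, 0, 0, 0, -1], [0, 0, 2, 0, 0, 0, -1, -1], [0, 0, 0, 2, -1, -1, 0, 0], [0, 0, 0, -1, 2, 0, 0, 0], [-1, 0, 0, -1, 0, 2, 0, 0], [0, 0, -1, 0, 0, 0, 2, 0], [-1, -1, -1, 0, 0, 0, 0, 2]].
All simple roots have the same length, so the diagram is simply laced. The associated Dynkin diagram is a chain of 7 nodes with one extra node attached to the third node from one end (E_8), so the type is E_8.

E8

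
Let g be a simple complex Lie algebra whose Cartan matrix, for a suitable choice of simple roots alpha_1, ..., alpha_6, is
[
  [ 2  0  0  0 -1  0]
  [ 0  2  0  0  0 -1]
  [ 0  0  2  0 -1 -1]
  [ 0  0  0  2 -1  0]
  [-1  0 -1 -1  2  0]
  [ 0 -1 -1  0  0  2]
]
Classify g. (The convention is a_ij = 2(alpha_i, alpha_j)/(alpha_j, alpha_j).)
The matrix has rank 6 with 2's on the diagonal. Reading the off-diagonal entries as Dynkin edges (a single edge where a_ij = a_ji = -1; a double or triple edge where a_ij * a_ji = 2 or 3), the diagram is a chain of 4 nodes with a fork of two nodes at one end (D_6). One simple-root ordering that puts it in standard form is (alpha_2, alpha_6, alpha_3, alpha_5, alpha_1, alpha_4). So the algebra is type D_6, i.e. so(12).

D6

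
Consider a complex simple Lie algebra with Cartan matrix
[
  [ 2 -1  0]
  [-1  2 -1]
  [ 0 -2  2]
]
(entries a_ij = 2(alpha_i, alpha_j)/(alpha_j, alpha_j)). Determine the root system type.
The matrix has rank 3 with 2's on the diagonal. Reading the off-diagonal entries as Dynkin edges (a single edge where a_ij = a_ji = -1; a double or triple edge where a_ij * a_ji = 2 or 3), the diagram is a chain of 3 nodes with a double edge at one end; the terminal node there is the unique long simple root (C_3). One simple-root ordering that puts it in standard form is (alpha_1, alpha_2, alpha_3). So the algebra is type C_3, i.e. sp(6).

C_3 (sp(6))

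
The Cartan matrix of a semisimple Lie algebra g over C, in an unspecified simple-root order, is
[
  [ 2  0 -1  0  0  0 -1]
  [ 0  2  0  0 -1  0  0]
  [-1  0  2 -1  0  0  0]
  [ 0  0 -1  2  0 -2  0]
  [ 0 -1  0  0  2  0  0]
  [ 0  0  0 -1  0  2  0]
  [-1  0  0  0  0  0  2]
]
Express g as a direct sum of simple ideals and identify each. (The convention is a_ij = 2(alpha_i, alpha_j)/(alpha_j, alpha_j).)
A_2 ⊕ B_5

The diagram associated to this matrix has two connected components: the simple roots {alpha_2, alpha_5} form a chain of 2 nodes with single edges (A_2), and {alpha_1, alpha_3, alpha_4, alpha_6, alpha_7} form a chain of 5 nodes with a double edge at one end; the terminal node there is the unique short simple root (B_5). A semisimple Lie algebra decomposes uniquely as the direct sum of simple ideals, one per connected component of its Dynkin diagram, so g ≅ A_2 ⊕ B_5 (dimension 8 + 55 = 63).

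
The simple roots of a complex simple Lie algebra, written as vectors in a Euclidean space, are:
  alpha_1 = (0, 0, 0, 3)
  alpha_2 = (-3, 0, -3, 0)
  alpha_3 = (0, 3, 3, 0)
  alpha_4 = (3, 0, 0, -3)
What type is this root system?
Compute the Cartan integers a_ij = 2(alpha_i, alpha_j)/(alpha_j, alpha_j); the resulting 4x4 Cartan matrix is
[[2, 0, 0, -1], [0, 2, -1, -1], [0, -1, 2, 0], [-2, -1, 0, 2]].
The roots have two lengths (squared-length ratio 2:1); the short ones are alpha_{1}. The associated Dynkin diagram is a chain of 4 nodes with a double edge at one end; the terminal node there is the unique short simple root (B_4), so the type is B_4 (the algebra so(9)).

B4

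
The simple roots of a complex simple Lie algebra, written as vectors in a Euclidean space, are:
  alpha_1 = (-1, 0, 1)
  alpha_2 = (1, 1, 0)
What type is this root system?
A_2 (sl(3))

Compute the Cartan integers a_ij = 2(alpha_i, alpha_j)/(alpha_j, alpha_j); the resulting 2x2 Cartan matrix is
[[2, -1], [-1, 2]].
All simple roots have the same length, so the diagram is simply laced. The associated Dynkin diagram is a chain of 2 nodes with single edges (A_2), so the type is A_2 (the algebra sl(3)).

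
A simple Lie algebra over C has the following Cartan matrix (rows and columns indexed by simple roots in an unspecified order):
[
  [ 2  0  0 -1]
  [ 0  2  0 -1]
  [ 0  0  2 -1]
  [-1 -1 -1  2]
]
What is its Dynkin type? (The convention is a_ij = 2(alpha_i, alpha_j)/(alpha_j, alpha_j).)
D_4

The matrix has rank 4 with 2's on the diagonal. Reading the off-diagonal entries as Dynkin edges (a single edge where a_ij = a_ji = -1; a double or triple edge where a_ij * a_ji = 2 or 3), the diagram is a chain of 2 nodes with a fork of two nodes at one end (D_4). One simple-root ordering that puts it in standard form is (alpha_3, alpha_4, alpha_2, alpha_1). So the algebra is type D_4, i.e. so(8).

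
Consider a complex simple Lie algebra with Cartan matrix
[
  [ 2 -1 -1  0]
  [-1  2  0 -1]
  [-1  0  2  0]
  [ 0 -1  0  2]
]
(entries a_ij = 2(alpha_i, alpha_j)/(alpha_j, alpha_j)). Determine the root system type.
A4

The matrix has rank 4 with 2's on the diagonal. Reading the off-diagonal entries as Dynkin edges (a single edge where a_ij = a_ji = -1; a double or triple edge where a_ij * a_ji = 2 or 3), the diagram is a chain of 4 nodes with single edges (A_4). One simple-root ordering that puts it in standard form is (alpha_4, alpha_2, alpha_1, alpha_3). So the algebra is type A_4, i.e. sl(5).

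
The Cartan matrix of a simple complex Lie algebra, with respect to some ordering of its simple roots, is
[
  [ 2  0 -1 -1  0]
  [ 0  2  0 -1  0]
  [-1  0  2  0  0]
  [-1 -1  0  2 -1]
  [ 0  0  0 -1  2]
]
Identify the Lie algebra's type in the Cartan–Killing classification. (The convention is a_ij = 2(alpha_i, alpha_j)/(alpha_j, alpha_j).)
The matrix has rank 5 with 2's on the diagonal. Reading the off-diagonal entries as Dynkin edges (a single edge where a_ij = a_ji = -1; a double or triple edge where a_ij * a_ji = 2 or 3), the diagram is a chain of 3 nodes with a fork of two nodes at one end (D_5). One simple-root ordering that puts it in standard form is (alpha_3, alpha_1, alpha_4, alpha_5, alpha_2). So the algebra is type D_5, i.e. so(10).

D_5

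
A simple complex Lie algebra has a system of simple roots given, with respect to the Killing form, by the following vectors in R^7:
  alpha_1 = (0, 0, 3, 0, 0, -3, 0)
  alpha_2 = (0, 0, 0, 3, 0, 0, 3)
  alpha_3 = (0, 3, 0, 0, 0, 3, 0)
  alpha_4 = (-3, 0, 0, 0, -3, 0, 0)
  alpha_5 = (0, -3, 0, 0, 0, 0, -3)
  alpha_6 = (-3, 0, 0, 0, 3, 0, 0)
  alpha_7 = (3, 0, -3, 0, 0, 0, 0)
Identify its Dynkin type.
Compute the Cartan integers a_ij = 2(alpha_i, alpha_j)/(alpha_j, alpha_j); the resulting 7x7 Cartan matrix is
[[2, 0, -1, 0, 0, 0, -1], [0, 2, 0, 0, -1, 0, 0], [-1, 0, 2, 0, -1, 0, 0], [0, 0, 0, 2, 0, 0, -1], [0, -1, -1, 0, 2, 0, 0], [0, 0, 0, 0, 0, 2, -1], [-1, 0, 0, -1, 0, -1, 2]].
All simple roots have the same length, so the diagram is simply laced. The associated Dynkin diagram is a chain of 5 nodes with a fork of two nodes at one end (D_7), so the type is D_7 (the algebra so(14)).

D7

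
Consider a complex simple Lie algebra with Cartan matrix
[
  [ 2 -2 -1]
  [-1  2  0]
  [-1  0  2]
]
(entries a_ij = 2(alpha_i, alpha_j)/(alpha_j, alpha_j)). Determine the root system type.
The matrix has rank 3 with 2's on the diagonal. Reading the off-diagonal entries as Dynkin edges (a single edge where a_ij = a_ji = -1; a double or triple edge where a_ij * a_ji = 2 or 3), the diagram is a chain of 3 nodes with a double edge at one end; the terminal node there is the unique short simple root (B_3). One simple-root ordering that puts it in standard form is (alpha_3, alpha_1, alpha_2). So the algebra is type B_3, i.e. so(7).

type B_3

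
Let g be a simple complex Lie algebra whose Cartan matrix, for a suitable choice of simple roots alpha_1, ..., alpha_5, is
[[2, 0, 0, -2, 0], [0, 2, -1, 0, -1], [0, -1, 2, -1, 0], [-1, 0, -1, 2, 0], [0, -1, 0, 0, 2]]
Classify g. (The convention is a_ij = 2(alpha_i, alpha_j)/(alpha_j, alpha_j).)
C_5 (sp(10))

The matrix has rank 5 with 2's on the diagonal. Reading the off-diagonal entries as Dynkin edges (a single edge where a_ij = a_ji = -1; a double or triple edge where a_ij * a_ji = 2 or 3), the diagram is a chain of 5 nodes with a double edge at one end; the terminal node there is the unique long simple root (C_5). One simple-root ordering that puts it in standard form is (alpha_5, alpha_2, alpha_3, alpha_4, alpha_1). So the algebra is type C_5, i.e. sp(10).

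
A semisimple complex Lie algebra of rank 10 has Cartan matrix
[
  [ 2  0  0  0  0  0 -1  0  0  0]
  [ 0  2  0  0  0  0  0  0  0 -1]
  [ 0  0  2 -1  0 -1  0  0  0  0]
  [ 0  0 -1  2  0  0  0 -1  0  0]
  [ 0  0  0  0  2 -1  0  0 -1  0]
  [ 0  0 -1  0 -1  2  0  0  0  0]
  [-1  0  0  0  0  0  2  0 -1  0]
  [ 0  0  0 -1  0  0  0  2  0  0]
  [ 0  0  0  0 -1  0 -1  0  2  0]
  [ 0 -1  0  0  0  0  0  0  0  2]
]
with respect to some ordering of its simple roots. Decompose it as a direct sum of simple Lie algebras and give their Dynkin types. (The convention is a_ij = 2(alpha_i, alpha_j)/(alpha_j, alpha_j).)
type A_2 ⊕ type A_8

The diagram associated to this matrix has two connected components: the simple roots {alpha_2, alpha_10} form a chain of 2 nodes with single edges (A_2), and {alpha_1, alpha_3, alpha_4, alpha_5, alpha_6, alpha_7, alpha_8, alpha_9} form a chain of 8 nodes with single edges (A_8). A semisimple Lie algebra decomposes uniquely as the direct sum of simple ideals, one per connected component of its Dynkin diagram, so g ≅ A_2 ⊕ A_8 (dimension 8 + 80 = 88).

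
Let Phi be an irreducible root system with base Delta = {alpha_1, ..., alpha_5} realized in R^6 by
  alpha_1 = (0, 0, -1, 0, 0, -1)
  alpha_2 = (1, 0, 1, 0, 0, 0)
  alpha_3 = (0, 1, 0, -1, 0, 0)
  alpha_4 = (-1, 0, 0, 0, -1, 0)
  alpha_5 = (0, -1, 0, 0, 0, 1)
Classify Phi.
A_5

Compute the Cartan integers a_ij = 2(alpha_i, alpha_j)/(alpha_j, alpha_j); the resulting 5x5 Cartan matrix is
[[2, -1, 0, 0, -1], [-1, 2, 0, -1, 0], [0, 0, 2, 0, -1], [0, -1, 0, 2, 0], [-1, 0, -1, 0, 2]].
All simple roots have the same length, so the diagram is simply laced. The associated Dynkin diagram is a chain of 5 nodes with single edges (A_5), so the type is A_5 (the algebra sl(6)).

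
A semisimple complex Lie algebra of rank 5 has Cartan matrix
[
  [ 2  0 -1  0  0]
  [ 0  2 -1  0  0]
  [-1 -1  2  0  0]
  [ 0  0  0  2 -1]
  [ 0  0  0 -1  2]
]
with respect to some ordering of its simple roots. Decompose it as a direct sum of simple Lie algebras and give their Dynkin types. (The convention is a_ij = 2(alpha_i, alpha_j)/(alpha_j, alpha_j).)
The diagram associated to this matrix has two connected components: the simple roots {alpha_4, alpha_5} form a chain of 2 nodes with single edges (A_2), and {alpha_1, alpha_2, alpha_3} form a chain of 3 nodes with single edges (A_3). A semisimple Lie algebra decomposes uniquely as the direct sum of simple ideals, one per connected component of its Dynkin diagram, so g ≅ A_2 ⊕ A_3 (dimension 8 + 15 = 23).

A_2 (sl(3)) + A_3 (sl(4))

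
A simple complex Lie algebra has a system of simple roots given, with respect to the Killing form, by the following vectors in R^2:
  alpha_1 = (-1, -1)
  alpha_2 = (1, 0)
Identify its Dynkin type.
type B_2

Compute the Cartan integers a_ij = 2(alpha_i, alpha_j)/(alpha_j, alpha_j); the resulting 2x2 Cartan matrix is
[[2, -2], [-1, 2]].
The roots have two lengths (squared-length ratio 2:1); the short ones are alpha_{2}. The associated Dynkin diagram is a chain of 2 nodes with a double edge at one end; the terminal node there is the unique short simple root (B_2), so the type is B_2 (the algebra so(5)).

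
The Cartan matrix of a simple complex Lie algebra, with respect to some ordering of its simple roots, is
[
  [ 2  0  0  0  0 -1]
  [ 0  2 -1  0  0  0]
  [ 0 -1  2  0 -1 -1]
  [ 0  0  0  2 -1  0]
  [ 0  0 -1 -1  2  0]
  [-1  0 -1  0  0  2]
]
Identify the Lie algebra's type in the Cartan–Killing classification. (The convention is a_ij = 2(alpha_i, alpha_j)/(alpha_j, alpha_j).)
The matrix has rank 6 with 2's on the diagonal. Reading the off-diagonal entries as Dynkin edges (a single edge where a_ij = a_ji = -1; a double or triple edge where a_ij * a_ji = 2 or 3), the diagram is a chain of 5 nodes with one extra node attached to the third node from one end (E_6). One simple-root ordering that puts it in standard form is (alpha_1, alpha_2, alpha_6, alpha_3, alpha_5, alpha_4). So the algebra is type E_6.

E_6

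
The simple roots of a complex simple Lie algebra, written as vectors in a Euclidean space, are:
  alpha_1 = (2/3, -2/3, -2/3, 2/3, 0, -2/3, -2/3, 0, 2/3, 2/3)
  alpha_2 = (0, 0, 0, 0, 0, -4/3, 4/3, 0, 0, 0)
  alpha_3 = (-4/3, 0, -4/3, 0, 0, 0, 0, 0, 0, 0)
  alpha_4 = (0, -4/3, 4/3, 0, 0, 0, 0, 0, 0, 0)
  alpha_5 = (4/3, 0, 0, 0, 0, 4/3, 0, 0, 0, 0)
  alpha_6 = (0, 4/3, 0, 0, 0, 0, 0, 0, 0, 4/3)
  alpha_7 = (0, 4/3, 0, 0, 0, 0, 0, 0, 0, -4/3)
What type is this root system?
Compute the Cartan integers a_ij = 2(alpha_i, alpha_j)/(alpha_j, alpha_j); the resulting 7x7 Cartan matrix is
[[2, 0, 0, 0, 0, 0, -1], [0, 2, 0, 0, -1, 0, 0], [0, 0, 2, -1, -1, 0, 0], [0, 0, -1, 2, 0, -1, -1], [0, -1, -1, 0, 2, 0, 0], [0, 0, 0, -1, 0, 2, 0], [-1, 0, 0, -1, 0, 0, 2]].
All simple roots have the same length, so the diagram is simply laced. The associated Dynkin diagram is a chain of 6 nodes with one extra node attached to the third node from one end (E_7), so the type is E_7.

E_7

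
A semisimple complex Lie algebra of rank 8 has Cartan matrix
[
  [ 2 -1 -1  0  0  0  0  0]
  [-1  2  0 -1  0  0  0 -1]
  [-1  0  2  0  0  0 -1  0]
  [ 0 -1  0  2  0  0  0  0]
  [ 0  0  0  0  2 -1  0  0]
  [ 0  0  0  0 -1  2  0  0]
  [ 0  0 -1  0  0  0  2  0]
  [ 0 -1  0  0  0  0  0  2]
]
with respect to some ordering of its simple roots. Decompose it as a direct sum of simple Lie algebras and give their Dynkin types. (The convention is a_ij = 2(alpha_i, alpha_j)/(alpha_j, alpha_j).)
The diagram associated to this matrix has two connected components: the simple roots {alpha_5, alpha_6} form a chain of 2 nodes with single edges (A_2), and {alpha_1, alpha_2, alpha_3, alpha_4, alpha_7, alpha_8} form a chain of 4 nodes with a fork of two nodes at one end (D_6). A semisimple Lie algebra decomposes uniquely as the direct sum of simple ideals, one per connected component of its Dynkin diagram, so g ≅ A_2 ⊕ D_6 (dimension 8 + 66 = 74).

type A_2 ⊕ type D_6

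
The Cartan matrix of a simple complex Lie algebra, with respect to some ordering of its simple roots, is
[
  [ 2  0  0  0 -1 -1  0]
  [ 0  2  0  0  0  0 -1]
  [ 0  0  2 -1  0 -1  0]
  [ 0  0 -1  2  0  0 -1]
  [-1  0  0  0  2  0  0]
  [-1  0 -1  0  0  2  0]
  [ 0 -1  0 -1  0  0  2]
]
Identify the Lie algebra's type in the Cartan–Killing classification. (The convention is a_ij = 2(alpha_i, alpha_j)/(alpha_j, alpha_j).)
A_7

The matrix has rank 7 with 2's on the diagonal. Reading the off-diagonal entries as Dynkin edges (a single edge where a_ij = a_ji = -1; a double or triple edge where a_ij * a_ji = 2 or 3), the diagram is a chain of 7 nodes with single edges (A_7). One simple-root ordering that puts it in standard form is (alpha_5, alpha_1, alpha_6, alpha_3, alpha_4, alpha_7, alpha_2). So the algebra is type A_7, i.e. sl(8).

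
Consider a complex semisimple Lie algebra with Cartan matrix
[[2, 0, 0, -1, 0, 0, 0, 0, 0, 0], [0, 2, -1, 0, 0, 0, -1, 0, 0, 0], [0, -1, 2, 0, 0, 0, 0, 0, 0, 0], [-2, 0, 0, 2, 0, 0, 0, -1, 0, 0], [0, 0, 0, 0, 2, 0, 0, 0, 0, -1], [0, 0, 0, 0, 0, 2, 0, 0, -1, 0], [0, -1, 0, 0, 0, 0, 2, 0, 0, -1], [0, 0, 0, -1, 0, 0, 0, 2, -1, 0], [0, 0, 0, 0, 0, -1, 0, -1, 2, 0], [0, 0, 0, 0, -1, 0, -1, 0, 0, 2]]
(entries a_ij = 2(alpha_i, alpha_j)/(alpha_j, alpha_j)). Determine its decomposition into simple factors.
type A_5 + type B_5

The diagram associated to this matrix has two connected components: the simple roots {alpha_2, alpha_3, alpha_5, alpha_7, alpha_10} form a chain of 5 nodes with single edges (A_5), and {alpha_1, alpha_4, alpha_6, alpha_8, alpha_9} form a chain of 5 nodes with a double edge at one end; the terminal node there is the unique short simple root (B_5). A semisimple Lie algebra decomposes uniquely as the direct sum of simple ideals, one per connected component of its Dynkin diagram, so g ≅ A_5 ⊕ B_5 (dimension 35 + 55 = 90).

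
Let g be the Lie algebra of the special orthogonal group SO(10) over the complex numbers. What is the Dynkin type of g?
This is so(10) with 10 even, which has dimension 10(10-1)/2 = 45 and rank 10/2 = 5. In the classification of classical Lie algebras, the orthogonal algebra so(2n) in an even number of variables has type D_n; here n = 5, so the Dynkin diagram is a chain of 3 nodes with a fork of two nodes at one end (D_5). Hence the type is D_5.

D5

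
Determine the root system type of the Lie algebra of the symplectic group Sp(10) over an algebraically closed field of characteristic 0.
This is sp(10), which has dimension 10(10+1)/2 = 55 and rank 10/2 = 5. In the classification of classical Lie algebras, the symplectic algebra sp(2n) has type C_n; here n = 5, so the Dynkin diagram is a chain of 5 nodes with a double edge at one end; the terminal node there is the unique long simple root (C_5). Hence the type is C_5.

C5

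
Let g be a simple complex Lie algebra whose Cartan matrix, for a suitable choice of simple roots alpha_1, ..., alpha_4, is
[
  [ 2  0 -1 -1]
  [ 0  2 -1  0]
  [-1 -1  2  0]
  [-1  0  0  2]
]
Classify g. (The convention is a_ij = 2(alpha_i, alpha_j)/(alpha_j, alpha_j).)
The matrix has rank 4 with 2's on the diagonal. Reading the off-diagonal entries as Dynkin edges (a single edge where a_ij = a_ji = -1; a double or triple edge where a_ij * a_ji = 2 or 3), the diagram is a chain of 4 nodes with single edges (A_4). One simple-root ordering that puts it in standard form is (alpha_2, alpha_3, alpha_1, alpha_4). So the algebra is type A_4, i.e. sl(5).

A_4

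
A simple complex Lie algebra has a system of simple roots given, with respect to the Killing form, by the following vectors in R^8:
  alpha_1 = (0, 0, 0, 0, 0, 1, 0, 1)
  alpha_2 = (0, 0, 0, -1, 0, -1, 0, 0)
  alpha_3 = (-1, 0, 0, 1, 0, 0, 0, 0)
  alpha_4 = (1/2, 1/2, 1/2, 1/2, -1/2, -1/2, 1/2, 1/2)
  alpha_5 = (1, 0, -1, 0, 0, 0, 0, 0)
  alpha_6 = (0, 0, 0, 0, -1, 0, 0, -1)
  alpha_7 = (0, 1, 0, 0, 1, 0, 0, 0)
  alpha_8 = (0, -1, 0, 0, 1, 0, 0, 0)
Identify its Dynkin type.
Compute the Cartan integers a_ij = 2(alpha_i, alpha_j)/(alpha_j, alpha_j); the resulting 8x8 Cartan matrix is
[[2, -1, 0, 0, 0, -1, 0, 0], [-1, 2, -1, 0, 0, 0, 0, 0], [0, -1, 2, 0, -1, 0, 0, 0], [0, 0, 0, 2, 0, 0, 0, -1], [0, 0, -1, 0, 2, 0, 0, 0], [-1, 0, 0, 0, 0, 2, -1, -1], [0, 0, 0, 0, 0, -1, 2, 0], [0, 0, 0, -1, 0, -1, 0, 2]].
All simple roots have the same length, so the diagram is simply laced. The associated Dynkin diagram is a chain of 7 nodes with one extra node attached to the third node from one end (E_8), so the type is E_8.

type E_8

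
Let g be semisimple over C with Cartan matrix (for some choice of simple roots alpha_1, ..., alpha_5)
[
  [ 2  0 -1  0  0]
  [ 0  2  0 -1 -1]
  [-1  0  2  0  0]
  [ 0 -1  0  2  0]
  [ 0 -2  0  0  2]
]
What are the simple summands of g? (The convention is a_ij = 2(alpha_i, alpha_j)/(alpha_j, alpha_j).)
A_2 + C_3

The diagram associated to this matrix has two connected components: the simple roots {alpha_1, alpha_3} form a chain of 2 nodes with single edges (A_2), and {alpha_2, alpha_4, alpha_5} form a chain of 3 nodes with a double edge at one end; the terminal node there is the unique long simple root (C_3). A semisimple Lie algebra decomposes uniquely as the direct sum of simple ideals, one per connected component of its Dynkin diagram, so g ≅ A_2 ⊕ C_3 (dimension 8 + 21 = 29).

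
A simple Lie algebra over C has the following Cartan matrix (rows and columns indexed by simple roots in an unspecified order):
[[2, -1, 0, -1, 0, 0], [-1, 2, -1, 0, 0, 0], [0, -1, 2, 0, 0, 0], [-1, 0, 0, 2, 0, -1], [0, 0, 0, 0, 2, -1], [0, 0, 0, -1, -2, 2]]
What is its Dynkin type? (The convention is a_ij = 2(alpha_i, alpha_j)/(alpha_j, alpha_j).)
The matrix has rank 6 with 2's on the diagonal. Reading the off-diagonal entries as Dynkin edges (a single edge where a_ij = a_ji = -1; a double or triple edge where a_ij * a_ji = 2 or 3), the diagram is a chain of 6 nodes with a double edge at one end; the terminal node there is the unique short simple root (B_6). One simple-root ordering that puts it in standard form is (alpha_3, alpha_2, alpha_1, alpha_4, alpha_6, alpha_5). So the algebra is type B_6, i.e. so(13).

type B_6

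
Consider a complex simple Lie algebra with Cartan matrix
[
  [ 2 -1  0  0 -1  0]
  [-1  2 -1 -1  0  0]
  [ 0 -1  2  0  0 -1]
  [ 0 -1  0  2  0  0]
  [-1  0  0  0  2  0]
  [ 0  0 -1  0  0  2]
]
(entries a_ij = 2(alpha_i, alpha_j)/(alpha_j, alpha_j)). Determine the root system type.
type E_6

The matrix has rank 6 with 2's on the diagonal. Reading the off-diagonal entries as Dynkin edges (a single edge where a_ij = a_ji = -1; a double or triple edge where a_ij * a_ji = 2 or 3), the diagram is a chain of 5 nodes with one extra node attached to the third node from one end (E_6). One simple-root ordering that puts it in standard form is (alpha_5, alpha_4, alpha_1, alpha_2, alpha_3, alpha_6). So the algebra is type E_6.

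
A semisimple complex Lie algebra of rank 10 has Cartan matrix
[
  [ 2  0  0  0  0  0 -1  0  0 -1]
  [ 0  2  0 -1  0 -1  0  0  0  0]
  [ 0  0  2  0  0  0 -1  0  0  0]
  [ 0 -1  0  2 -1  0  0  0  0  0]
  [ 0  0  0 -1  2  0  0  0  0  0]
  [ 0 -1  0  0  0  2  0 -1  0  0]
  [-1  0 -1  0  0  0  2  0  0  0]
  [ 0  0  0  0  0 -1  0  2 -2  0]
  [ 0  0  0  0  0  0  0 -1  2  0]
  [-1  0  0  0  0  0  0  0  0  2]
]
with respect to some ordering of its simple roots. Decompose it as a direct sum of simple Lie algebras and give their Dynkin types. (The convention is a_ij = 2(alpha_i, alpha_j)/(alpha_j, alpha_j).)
The diagram associated to this matrix has two connected components: the simple roots {alpha_1, alpha_3, alpha_7, alpha_10} form a chain of 4 nodes with single edges (A_4), and {alpha_2, alpha_4, alpha_5, alpha_6, alpha_8, alpha_9} form a chain of 6 nodes with a double edge at one end; the terminal node there is the unique short simple root (B_6). A semisimple Lie algebra decomposes uniquely as the direct sum of simple ideals, one per connected component of its Dynkin diagram, so g ≅ A_4 ⊕ B_6 (dimension 24 + 78 = 102).

A_4 + B_6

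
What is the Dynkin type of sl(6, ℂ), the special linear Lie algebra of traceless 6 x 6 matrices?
This is sl(6), which has dimension 6^2 - 1 = 35 and rank 6 - 1 = 5 (a Cartan subalgebra is the diagonal traceless matrices). In the classification of classical Lie algebras, the special linear algebra sl(n+1) has type A_n; here n = 5, so the Dynkin diagram is a chain of 5 nodes with single edges (A_5). Hence the type is A_5.

A_5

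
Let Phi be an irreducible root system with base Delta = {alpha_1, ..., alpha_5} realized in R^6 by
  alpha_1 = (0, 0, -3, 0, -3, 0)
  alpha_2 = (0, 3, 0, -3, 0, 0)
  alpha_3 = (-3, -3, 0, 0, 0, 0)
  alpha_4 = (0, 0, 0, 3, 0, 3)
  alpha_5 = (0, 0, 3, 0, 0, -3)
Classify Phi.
A_5

Compute the Cartan integers a_ij = 2(alpha_i, alpha_j)/(alpha_j, alpha_j); the resulting 5x5 Cartan matrix is
[[2, 0, 0, 0, -1], [0, 2, -1, -1, 0], [0, -1, 2, 0, 0], [0, -1, 0, 2, -1], [-1, 0, 0, -1, 2]].
All simple roots have the same length, so the diagram is simply laced. The associated Dynkin diagram is a chain of 5 nodes with single edges (A_5), so the type is A_5 (the algebra sl(6)).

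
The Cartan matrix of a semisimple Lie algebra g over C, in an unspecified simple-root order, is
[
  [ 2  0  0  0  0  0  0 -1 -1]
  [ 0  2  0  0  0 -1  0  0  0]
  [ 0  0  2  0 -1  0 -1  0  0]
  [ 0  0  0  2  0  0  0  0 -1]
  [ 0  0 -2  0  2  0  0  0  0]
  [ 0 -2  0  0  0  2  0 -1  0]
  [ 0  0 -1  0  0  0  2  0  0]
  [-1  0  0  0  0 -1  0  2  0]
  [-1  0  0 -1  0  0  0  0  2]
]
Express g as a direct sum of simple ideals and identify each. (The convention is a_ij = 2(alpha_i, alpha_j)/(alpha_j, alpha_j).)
The diagram associated to this matrix has two connected components: the simple roots {alpha_1, alpha_2, alpha_4, alpha_6, alpha_8, alpha_9} form a chain of 6 nodes with a double edge at one end; the terminal node there is the unique short simple root (B_6), and {alpha_3, alpha_5, alpha_7} form a chain of 3 nodes with a double edge at one end; the terminal node there is the unique long simple root (C_3). A semisimple Lie algebra decomposes uniquely as the direct sum of simple ideals, one per connected component of its Dynkin diagram, so g ≅ B_6 ⊕ C_3 (dimension 78 + 21 = 99).

type B_6 + type C_3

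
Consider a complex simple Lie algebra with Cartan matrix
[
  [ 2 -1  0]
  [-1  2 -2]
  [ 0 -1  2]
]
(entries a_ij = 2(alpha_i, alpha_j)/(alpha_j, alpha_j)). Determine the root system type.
B_3 (so(7))

The matrix has rank 3 with 2's on the diagonal. Reading the off-diagonal entries as Dynkin edges (a single edge where a_ij = a_ji = -1; a double or triple edge where a_ij * a_ji = 2 or 3), the diagram is a chain of 3 nodes with a double edge at one end; the terminal node there is the unique short simple root (B_3). One simple-root ordering that puts it in standard form is (alpha_1, alpha_2, alpha_3). So the algebra is type B_3, i.e. so(7).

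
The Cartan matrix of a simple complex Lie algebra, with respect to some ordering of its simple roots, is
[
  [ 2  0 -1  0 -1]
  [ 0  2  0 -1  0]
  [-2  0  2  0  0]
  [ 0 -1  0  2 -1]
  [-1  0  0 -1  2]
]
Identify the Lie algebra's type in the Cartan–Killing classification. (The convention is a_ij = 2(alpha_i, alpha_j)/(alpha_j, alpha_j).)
C_5 (sp(10))

The matrix has rank 5 with 2's on the diagonal. Reading the off-diagonal entries as Dynkin edges (a single edge where a_ij = a_ji = -1; a double or triple edge where a_ij * a_ji = 2 or 3), the diagram is a chain of 5 nodes with a double edge at one end; the terminal node there is the unique long simple root (C_5). One simple-root ordering that puts it in standard form is (alpha_2, alpha_4, alpha_5, alpha_1, alpha_3). So the algebra is type C_5, i.e. sp(10).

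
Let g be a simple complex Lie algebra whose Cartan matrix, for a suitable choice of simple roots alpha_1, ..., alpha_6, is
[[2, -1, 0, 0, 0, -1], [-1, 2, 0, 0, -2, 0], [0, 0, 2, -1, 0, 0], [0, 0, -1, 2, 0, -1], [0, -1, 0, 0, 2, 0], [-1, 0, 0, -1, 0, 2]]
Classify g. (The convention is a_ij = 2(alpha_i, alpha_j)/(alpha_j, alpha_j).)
B_6

The matrix has rank 6 with 2's on the diagonal. Reading the off-diagonal entries as Dynkin edges (a single edge where a_ij = a_ji = -1; a double or triple edge where a_ij * a_ji = 2 or 3), the diagram is a chain of 6 nodes with a double edge at one end; the terminal node there is the unique short simple root (B_6). One simple-root ordering that puts it in standard form is (alpha_3, alpha_4, alpha_6, alpha_1, alpha_2, alpha_5). So the algebra is type B_6, i.e. so(13).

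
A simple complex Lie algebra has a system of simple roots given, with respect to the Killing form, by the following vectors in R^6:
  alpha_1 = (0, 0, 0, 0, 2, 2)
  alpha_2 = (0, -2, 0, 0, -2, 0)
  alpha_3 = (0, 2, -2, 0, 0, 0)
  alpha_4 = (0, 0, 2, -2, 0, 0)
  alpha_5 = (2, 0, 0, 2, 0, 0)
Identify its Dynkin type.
type A_5

Compute the Cartan integers a_ij = 2(alpha_i, alpha_j)/(alpha_j, alpha_j); the resulting 5x5 Cartan matrix is
[[2, -1, 0, 0, 0], [-1, 2, -1, 0, 0], [0, -1, 2, -1, 0], [0, 0, -1, 2, -1], [0, 0, 0, -1, 2]].
All simple roots have the same length, so the diagram is simply laced. The associated Dynkin diagram is a chain of 5 nodes with single edges (A_5), so the type is A_5 (the algebra sl(6)).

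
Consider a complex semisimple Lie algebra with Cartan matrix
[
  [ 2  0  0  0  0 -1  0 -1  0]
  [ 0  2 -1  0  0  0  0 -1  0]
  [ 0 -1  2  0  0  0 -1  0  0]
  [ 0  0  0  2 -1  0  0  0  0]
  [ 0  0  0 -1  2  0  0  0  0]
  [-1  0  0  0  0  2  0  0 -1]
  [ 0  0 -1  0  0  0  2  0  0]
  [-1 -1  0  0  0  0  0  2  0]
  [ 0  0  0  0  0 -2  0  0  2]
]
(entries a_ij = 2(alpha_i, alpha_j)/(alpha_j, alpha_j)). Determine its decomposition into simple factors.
The diagram associated to this matrix has two connected components: the simple roots {alpha_4, alpha_5} form a chain of 2 nodes with single edges (A_2), and {alpha_1, alpha_2, alpha_3, alpha_6, alpha_7, alpha_8, alpha_9} form a chain of 7 nodes with a double edge at one end; the terminal node there is the unique long simple root (C_7). A semisimple Lie algebra decomposes uniquely as the direct sum of simple ideals, one per connected component of its Dynkin diagram, so g ≅ A_2 ⊕ C_7 (dimension 8 + 105 = 113).

A_2 + C_7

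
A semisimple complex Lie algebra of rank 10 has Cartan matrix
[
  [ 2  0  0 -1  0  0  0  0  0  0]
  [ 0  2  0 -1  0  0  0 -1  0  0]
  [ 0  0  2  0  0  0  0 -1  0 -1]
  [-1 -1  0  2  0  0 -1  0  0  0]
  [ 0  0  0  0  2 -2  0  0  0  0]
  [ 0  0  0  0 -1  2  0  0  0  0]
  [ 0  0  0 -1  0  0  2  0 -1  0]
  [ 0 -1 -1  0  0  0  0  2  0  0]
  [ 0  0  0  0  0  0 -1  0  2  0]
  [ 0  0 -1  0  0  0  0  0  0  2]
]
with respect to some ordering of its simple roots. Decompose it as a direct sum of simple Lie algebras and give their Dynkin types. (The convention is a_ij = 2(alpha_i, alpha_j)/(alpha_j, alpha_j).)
B2 ⊕ E8

The diagram associated to this matrix has two connected components: the simple roots {alpha_5, alpha_6} form a chain of 2 nodes with a double edge at one end; the terminal node there is the unique short simple root (B_2), and {alpha_1, alpha_2, alpha_3, alpha_4, alpha_7, alpha_8, alpha_9, alpha_10} form a chain of 7 nodes with one extra node attached to the third node from one end (E_8). A semisimple Lie algebra decomposes uniquely as the direct sum of simple ideals, one per connected component of its Dynkin diagram, so g ≅ B_2 ⊕ E_8 (dimension 10 + 248 = 258).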